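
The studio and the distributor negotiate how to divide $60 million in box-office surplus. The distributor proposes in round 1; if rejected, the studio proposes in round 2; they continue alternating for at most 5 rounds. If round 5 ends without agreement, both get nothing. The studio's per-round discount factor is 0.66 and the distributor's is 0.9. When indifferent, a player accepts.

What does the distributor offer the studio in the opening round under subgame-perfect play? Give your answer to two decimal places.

Round 5 (the distributor proposes): the studio will accept anything ≥ 0, so the distributor offers 0 and keeps 60.
Round 4 (the studio proposes): the distributor can get 60 next round, worth 0.9 × 60 = 54 now. The studio offers 54 and keeps 60 − 54 = 6.
Round 3 (the distributor proposes): the studio can get 6 next round, worth 0.66 × 6 = 3.96 now. The distributor offers 3.96 and keeps 60 − 3.96 = 56.04.
Round 2 (the studio proposes): the distributor can get 56.04 next round, worth 0.9 × 56.04 = 50.436 now; the studio offers that and keeps 9.564.
Round 1 (the distributor proposes): the studio can get 9.564 next round, worth 0.66 × 9.564 = 6.31224 now; the distributor offers that and keeps 53.68776.

6.31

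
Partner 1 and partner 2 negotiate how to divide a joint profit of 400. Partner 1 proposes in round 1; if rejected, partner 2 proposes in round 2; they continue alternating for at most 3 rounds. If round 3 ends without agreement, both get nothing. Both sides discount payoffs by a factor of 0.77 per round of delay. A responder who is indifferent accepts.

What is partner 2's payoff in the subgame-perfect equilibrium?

70.84

Round 3 (partner 1 proposes): partner 2 will accept anything ≥ 0, so partner 1 offers 0 and keeps 400.
Round 2 (partner 2 proposes): partner 1 can get 400 next round, worth 0.77 × 400 = 308 now. Partner 2 offers 308 and keeps 400 − 308 = 92.
Round 1 (partner 1 proposes): partner 2 can get 92 next round, worth 0.77 × 92 = 70.84 now. Partner 1 offers 70.84 and keeps 400 − 70.84 = 329.16.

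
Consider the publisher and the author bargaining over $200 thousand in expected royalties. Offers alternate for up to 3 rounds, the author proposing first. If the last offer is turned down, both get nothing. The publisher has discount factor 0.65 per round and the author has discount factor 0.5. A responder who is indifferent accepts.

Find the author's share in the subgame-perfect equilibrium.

Round 3 (the author proposes): rejection yields 0 for the publisher; the author offers 0 and keeps 200.
Round 2 (the publisher proposes): the author can get 200 next round, worth 0.5 × 200 = 100 now; the publisher offers that and keeps 100.
Round 1 (the author proposes): the publisher can get 100 next round, worth 0.65 × 100 = 65 now, so the author offers 65, keeping 135.

135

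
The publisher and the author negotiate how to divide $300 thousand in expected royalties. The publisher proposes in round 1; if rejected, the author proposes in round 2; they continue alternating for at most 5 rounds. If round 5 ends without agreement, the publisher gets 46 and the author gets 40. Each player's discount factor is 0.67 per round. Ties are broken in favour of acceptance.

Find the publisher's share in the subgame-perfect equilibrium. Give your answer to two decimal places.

Round 5 (the publisher proposes): the author gets 40 if talks fail, so the publisher offers 40 and keeps 260.
Round 4 (the author proposes): the publisher can get 260 next round, worth 0.67 × 260 = 174.2 now; the author offers that and keeps 125.8.
Round 3 (the publisher proposes): the author can get 125.8 next round, worth 0.67 × 125.8 = 84.286 now; the publisher offers that and keeps 215.714.
Round 2 (the author proposes): the publisher can get 215.714 next round, worth 0.67 × 215.714 = 144.52838 now. The author offers 144.52838 and keeps 300 − 144.52838 = 155.47162.
Round 1 (the publisher proposes): the author can get 155.47162 next round, worth 0.67 × 155.47162 = 104.1659854 now. The publisher offers 104.1659854 and keeps 300 − 104.1659854 = 195.8340146.

195.83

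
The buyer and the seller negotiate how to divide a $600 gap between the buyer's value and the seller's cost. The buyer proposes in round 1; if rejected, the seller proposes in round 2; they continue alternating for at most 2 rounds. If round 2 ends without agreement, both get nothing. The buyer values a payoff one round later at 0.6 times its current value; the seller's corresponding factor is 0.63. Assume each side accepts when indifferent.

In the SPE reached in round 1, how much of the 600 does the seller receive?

378

Work backward from the last round.
Round 2 (the seller proposes): the buyer will accept anything ≥ 0, so the seller offers 0 and keeps 600.
Round 1 (the buyer proposes): the seller can get 600 next round, worth 0.63 × 600 = 378 now; the buyer offers that and keeps 222.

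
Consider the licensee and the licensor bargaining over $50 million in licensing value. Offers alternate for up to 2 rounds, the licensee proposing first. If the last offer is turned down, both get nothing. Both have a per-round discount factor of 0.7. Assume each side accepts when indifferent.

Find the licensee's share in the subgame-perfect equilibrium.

Round 2 (the licensor proposes): rejection yields 0 for the licensee; the licensor offers 0 and keeps 50.
Round 1 (the licensee proposes): the licensor can get 50 next round, worth 0.7 × 50 = 35 now. The licensee offers 35 and keeps 50 − 35 = 15.

15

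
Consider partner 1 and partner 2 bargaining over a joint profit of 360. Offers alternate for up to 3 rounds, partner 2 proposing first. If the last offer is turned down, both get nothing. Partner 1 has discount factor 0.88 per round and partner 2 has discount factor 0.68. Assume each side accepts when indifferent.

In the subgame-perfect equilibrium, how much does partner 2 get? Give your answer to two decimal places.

By backward induction:
Round 3 (partner 2 proposes): rejection yields 0 for partner 1; partner 2 offers 0 and keeps 360.
Round 2 (partner 1 proposes): partner 2 can get 360 next round, worth 0.68 × 360 = 244.8 now; partner 1 offers that and keeps 115.2.
Round 1 (partner 2 proposes): partner 1 can get 115.2 next round, worth 0.88 × 115.2 = 101.376 now. Partner 2 offers 101.376 and keeps 360 − 101.376 = 258.624.

258.62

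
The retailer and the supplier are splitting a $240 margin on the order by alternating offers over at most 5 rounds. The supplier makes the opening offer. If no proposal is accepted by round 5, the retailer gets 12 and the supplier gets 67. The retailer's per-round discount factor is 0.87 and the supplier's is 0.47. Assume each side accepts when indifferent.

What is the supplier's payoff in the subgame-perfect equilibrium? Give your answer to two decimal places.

82.08

By backward induction:
Round 5 (the supplier proposes): the retailer gets 12 if talks fail, so the supplier offers 12 and keeps 228.
Round 4 (the retailer proposes): the supplier can get 228 next round, worth 0.47 × 228 = 107.16 now; the retailer offers that and keeps 132.84.
Round 3 (the supplier proposes): the retailer can get 132.84 next round, worth 0.87 × 132.84 = 115.5708 now, so the supplier offers 115.5708, keeping 124.4292.
Round 2 (the retailer proposes): the supplier can get 124.4292 next round, worth 0.47 × 124.4292 = 58.481724 now, so the retailer offers 58.481724, keeping 181.518276.
Round 1 (the supplier proposes): the retailer can get 181.518276 next round, worth 0.87 × 181.518276 = 157.92090012 now; the supplier offers that and keeps 82.07909988.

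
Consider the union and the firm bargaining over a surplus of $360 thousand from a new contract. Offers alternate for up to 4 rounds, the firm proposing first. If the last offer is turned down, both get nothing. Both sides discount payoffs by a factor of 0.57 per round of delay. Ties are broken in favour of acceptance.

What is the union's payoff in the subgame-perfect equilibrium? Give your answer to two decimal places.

154.91

Round 4 (the union proposes): the firm will accept anything ≥ 0, so the union offers 0 and keeps 360.
Round 3 (the firm proposes): the union can get 360 next round, worth 0.57 × 360 = 205.2 now. The firm offers 205.2 and keeps 360 − 205.2 = 154.8.
Round 2 (the union proposes): the firm can get 154.8 next round, worth 0.57 × 154.8 = 88.236 now, so the union offers 88.236, keeping 271.764.
Round 1 (the firm proposes): the union can get 271.764 next round, worth 0.57 × 271.764 = 154.90548 now; the firm offers that and keeps 205.09452.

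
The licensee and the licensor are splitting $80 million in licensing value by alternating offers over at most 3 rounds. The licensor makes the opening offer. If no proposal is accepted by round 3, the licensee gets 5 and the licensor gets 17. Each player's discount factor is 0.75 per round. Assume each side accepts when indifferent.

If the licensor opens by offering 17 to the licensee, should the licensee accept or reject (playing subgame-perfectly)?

Reject

Work out the licensee's continuation value if the offer is rejected.
Round 3 (the licensor proposes): the licensee gets 5 if talks fail, so the licensor offers 5 and keeps 75.
Round 2 (the licensee proposes): the licensor can get 75 next round, worth 0.75 × 75 = 56.25 now. The licensee offers 56.25 and keeps 80 − 56.25 = 23.75.
So by rejecting in round 1, the licensee gets 23.75 next round, worth 0.75 × 23.75 = 17.8125 now.
Offer 17 < 17.8125, so the licensee rejects.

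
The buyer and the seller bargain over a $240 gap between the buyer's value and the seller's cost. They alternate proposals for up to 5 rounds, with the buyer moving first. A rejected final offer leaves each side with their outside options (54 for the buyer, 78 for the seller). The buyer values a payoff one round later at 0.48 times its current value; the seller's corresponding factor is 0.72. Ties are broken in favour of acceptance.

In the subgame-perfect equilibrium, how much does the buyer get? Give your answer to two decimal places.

By backward induction:
Round 5 (the buyer proposes): the seller gets 78 if talks fail, so the buyer offers 78 and keeps 162.
Round 4 (the seller proposes): the buyer can get 162 next round, worth 0.48 × 162 = 77.76 now, so the seller offers 77.76, keeping 162.24.
Round 3 (the buyer proposes): the seller can get 162.24 next round, worth 0.72 × 162.24 = 116.8128 now; the buyer offers that and keeps 123.1872.
Round 2 (the seller proposes): the buyer can get 123.1872 next round, worth 0.48 × 123.1872 = 59.129856 now. The seller offers 59.129856 and keeps 240 − 59.129856 = 180.870144.
Round 1 (the buyer proposes): the seller can get 180.870144 next round, worth 0.72 × 180.870144 = 130.22650368 now. The buyer offers 130.22650368 and keeps 240 − 130.22650368 = 109.77349632.

109.77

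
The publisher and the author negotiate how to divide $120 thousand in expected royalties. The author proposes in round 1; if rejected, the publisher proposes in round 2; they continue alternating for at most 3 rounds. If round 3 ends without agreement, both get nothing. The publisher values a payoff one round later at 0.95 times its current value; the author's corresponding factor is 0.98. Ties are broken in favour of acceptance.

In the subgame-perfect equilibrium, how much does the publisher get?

Round 3 (the author proposes): rejection yields 0 for the publisher; the author offers 0 and keeps 120.
Round 2 (the publisher proposes): the author can get 120 next round, worth 0.98 × 120 = 117.6 now. The publisher offers 117.6 and keeps 120 − 117.6 = 2.4.
Round 1 (the author proposes): the publisher can get 2.4 next round, worth 0.95 × 2.4 = 2.28 now, so the author offers 2.28, keeping 117.72.

2.28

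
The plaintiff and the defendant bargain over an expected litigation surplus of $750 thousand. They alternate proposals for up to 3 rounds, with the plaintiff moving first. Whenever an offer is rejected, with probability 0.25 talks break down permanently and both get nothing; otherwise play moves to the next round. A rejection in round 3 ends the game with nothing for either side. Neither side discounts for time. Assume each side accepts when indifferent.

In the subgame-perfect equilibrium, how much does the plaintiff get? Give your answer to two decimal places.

609.38

By backward induction:
Round 3 (the plaintiff proposes): the defendant will accept anything ≥ 0, so the plaintiff offers 0 and keeps 750.
Round 2 (the defendant proposes): rejecting gives the plaintiff an expected 0.75 × 750 = 562.5; the defendant offers that and keeps 187.5.
Round 1 (the plaintiff proposes): rejecting gives the defendant an expected 0.75 × 187.5 = 140.625. The plaintiff offers 140.625 and keeps 750 − 140.625 = 609.375.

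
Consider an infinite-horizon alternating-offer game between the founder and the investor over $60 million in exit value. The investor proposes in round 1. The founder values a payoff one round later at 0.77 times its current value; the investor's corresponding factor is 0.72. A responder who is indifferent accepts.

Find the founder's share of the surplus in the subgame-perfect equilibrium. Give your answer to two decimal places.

29.03

When the investor proposes, the founder accepts any offer worth at least 0.77 times what the founder would get by proposing next round; and vice versa.
This gives x = 60 − 0.77y and y = 60 − 0.72x, where x and y are each side's share when it proposes.
Hence (1 − 0.77·0.72)x = 60(1 − 0.77), i.e. 0.4456·x = 13.8.
x ≈ 30.9695; the founder's share is 60 − x ≈ 29.0305.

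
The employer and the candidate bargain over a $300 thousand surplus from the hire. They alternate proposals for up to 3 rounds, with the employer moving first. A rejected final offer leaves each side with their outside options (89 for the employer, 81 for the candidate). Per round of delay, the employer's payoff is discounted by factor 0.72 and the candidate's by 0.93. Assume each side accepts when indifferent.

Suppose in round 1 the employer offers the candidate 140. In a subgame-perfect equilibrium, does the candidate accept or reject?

Round 3 (the employer proposes): the candidate gets 81 if talks fail, so the employer offers 81 and keeps 219.
Round 2 (the candidate proposes): the employer can get 219 next round, worth 0.72 × 219 = 157.68 now. The candidate offers 157.68 and keeps 300 − 157.68 = 142.32.
So by rejecting in round 1, the candidate gets 142.32 next round, worth 0.93 × 142.32 = 132.3576 now.
Offer 140 ≥ 132.3576, so the candidate accepts.

Accept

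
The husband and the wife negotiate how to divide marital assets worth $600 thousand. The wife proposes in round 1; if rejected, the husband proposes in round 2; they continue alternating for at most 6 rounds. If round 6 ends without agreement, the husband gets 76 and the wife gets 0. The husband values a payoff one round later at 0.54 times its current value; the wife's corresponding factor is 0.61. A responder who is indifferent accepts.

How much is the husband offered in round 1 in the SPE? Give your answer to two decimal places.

Work backward from the last round.
Round 6 (the husband proposes): the wife will accept anything ≥ 0, so the husband offers 0 and keeps 600.
Round 5 (the wife proposes): the husband can get 600 next round, worth 0.54 × 600 = 324 now; the wife offers that and keeps 276.
Round 4 (the husband proposes): the wife can get 276 next round, worth 0.61 × 276 = 168.36 now. The husband offers 168.36 and keeps 600 − 168.36 = 431.64.
Round 3 (the wife proposes): the husband can get 431.64 next round, worth 0.54 × 431.64 = 233.0856 now; the wife offers that and keeps 366.9144.
Round 2 (the husband proposes): the wife can get 366.9144 next round, worth 0.61 × 366.9144 = 223.817784 now, so the husband offers 223.817784, keeping 376.182216.
Round 1 (the wife proposes): the husband can get 376.182216 next round, worth 0.54 × 376.182216 = 203.13839664 now; the wife offers that and keeps 396.86160336.

203.14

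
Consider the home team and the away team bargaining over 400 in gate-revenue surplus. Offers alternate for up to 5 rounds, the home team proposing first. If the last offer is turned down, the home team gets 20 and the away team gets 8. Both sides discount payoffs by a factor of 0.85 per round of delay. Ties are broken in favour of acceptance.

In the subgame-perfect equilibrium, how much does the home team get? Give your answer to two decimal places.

307.98

By backward induction:
Round 5 (the home team proposes): the away team gets 8 if talks fail, so the home team offers 8 and keeps 392.
Round 4 (the away team proposes): the home team can get 392 next round, worth 0.85 × 392 = 333.2 now. The away team offers 333.2 and keeps 400 − 333.2 = 66.8.
Round 3 (the home team proposes): the away team can get 66.8 next round, worth 0.85 × 66.8 = 56.78 now. The home team offers 56.78 and keeps 400 − 56.78 = 343.22.
Round 2 (the away team proposes): the home team can get 343.22 next round, worth 0.85 × 343.22 = 291.737 now. The away team offers 291.737 and keeps 400 − 291.737 = 108.263.
Round 1 (the home team proposes): the away team can get 108.263 next round, worth 0.85 × 108.263 = 92.02355 now, so the home team offers 92.02355, keeping 307.97645.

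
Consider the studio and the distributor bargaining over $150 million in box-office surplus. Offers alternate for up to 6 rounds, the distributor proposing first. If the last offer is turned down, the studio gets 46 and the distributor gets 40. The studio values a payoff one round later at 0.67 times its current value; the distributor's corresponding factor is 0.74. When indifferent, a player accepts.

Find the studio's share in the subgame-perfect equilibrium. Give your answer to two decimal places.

57.20

Work backward from the last round.
Round 6 (the studio proposes): the distributor gets 40 if talks fail, so the studio offers 40 and keeps 110.
Round 5 (the distributor proposes): the studio can get 110 next round, worth 0.67 × 110 = 73.7 now; the distributor offers that and keeps 76.3.
Round 4 (the studio proposes): the distributor can get 76.3 next round, worth 0.74 × 76.3 = 56.462 now. The studio offers 56.462 and keeps 150 − 56.462 = 93.538.
Round 3 (the distributor proposes): the studio can get 93.538 next round, worth 0.67 × 93.538 = 62.67046 now; the distributor offers that and keeps 87.32954.
Round 2 (the studio proposes): the distributor can get 87.32954 next round, worth 0.74 × 87.32954 = 64.6238596 now, so the studio offers 64.6238596, keeping 85.3761404.
Round 1 (the distributor proposes): the studio can get 85.3761404 next round, worth 0.67 × 85.3761404 = 57.202014068 now. The distributor offers 57.202014068 and keeps 150 − 57.202014068 = 92.797985932.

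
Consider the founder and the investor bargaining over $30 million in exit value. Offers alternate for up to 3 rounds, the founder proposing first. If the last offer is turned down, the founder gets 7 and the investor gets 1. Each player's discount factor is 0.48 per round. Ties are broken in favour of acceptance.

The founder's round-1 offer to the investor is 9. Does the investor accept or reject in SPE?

Accept

Round 3 (the founder proposes): the investor gets 1 if talks fail, so the founder offers 1 and keeps 29.
Round 2 (the investor proposes): the founder can get 29 next round, worth 0.48 × 29 = 13.92 now. The investor offers 13.92 and keeps 30 − 13.92 = 16.08.
So by rejecting in round 1, the investor gets 16.08 next round, worth 0.48 × 16.08 = 7.7184 now.
Offer 9 ≥ 7.7184, so the investor accepts.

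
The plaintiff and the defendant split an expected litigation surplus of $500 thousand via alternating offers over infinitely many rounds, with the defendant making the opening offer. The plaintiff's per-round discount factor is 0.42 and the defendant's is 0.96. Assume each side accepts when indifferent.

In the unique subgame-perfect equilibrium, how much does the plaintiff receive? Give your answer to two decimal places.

When the defendant proposes, the plaintiff accepts any offer worth at least 0.42 times what the plaintiff would get by proposing next round; and vice versa.
This gives x = 500 − 0.42y and y = 500 − 0.96x, where x and y are each side's share when it proposes.
Hence (1 − 0.42·0.96)x = 500(1 − 0.42), i.e. 0.5968·x = 290.
x ≈ 485.9249; the plaintiff's share is 500 − x ≈ 14.0751.

14.08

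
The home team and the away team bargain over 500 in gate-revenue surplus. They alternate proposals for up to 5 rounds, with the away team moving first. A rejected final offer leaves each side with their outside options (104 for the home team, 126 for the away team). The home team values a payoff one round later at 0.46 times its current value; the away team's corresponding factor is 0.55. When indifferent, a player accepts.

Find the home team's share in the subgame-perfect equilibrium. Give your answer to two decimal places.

Round 5 (the away team proposes): the home team gets 104 if talks fail, so the away team offers 104 and keeps 396.
Round 4 (the home team proposes): the away team can get 396 next round, worth 0.55 × 396 = 217.8 now, so the home team offers 217.8, keeping 282.2.
Round 3 (the away team proposes): the home team can get 282.2 next round, worth 0.46 × 282.2 = 129.812 now; the away team offers that and keeps 370.188.
Round 2 (the home team proposes): the away team can get 370.188 next round, worth 0.55 × 370.188 = 203.6034 now. The home team offers 203.6034 and keeps 500 − 203.6034 = 296.3966.
Round 1 (the away team proposes): the home team can get 296.3966 next round, worth 0.46 × 296.3966 = 136.342436 now; the away team offers that and keeps 363.657564.

136.34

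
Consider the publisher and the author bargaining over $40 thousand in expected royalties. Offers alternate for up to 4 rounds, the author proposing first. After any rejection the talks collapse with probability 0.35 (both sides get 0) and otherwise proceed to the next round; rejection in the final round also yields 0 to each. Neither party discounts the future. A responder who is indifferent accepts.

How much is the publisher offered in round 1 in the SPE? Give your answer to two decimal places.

Round 4 (the publisher proposes): the author will accept anything ≥ 0, so the publisher offers 0 and keeps 40.
Round 3 (the author proposes): rejecting gives the publisher an expected 0.65 × 40 = 26. The author offers 26 and keeps 40 − 26 = 14.
Round 2 (the publisher proposes): rejecting gives the author an expected 0.65 × 14 = 9.1. The publisher offers 9.1 and keeps 40 − 9.1 = 30.9.
Round 1 (the author proposes): rejecting gives the publisher an expected 0.65 × 30.9 = 20.085; the author offers that and keeps 19.915.

20.09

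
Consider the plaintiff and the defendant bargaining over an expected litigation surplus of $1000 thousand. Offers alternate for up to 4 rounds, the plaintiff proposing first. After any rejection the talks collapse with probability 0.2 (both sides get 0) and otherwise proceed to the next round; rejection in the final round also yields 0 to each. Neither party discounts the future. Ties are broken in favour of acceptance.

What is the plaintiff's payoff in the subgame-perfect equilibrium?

328

Round 4 (the defendant proposes): the plaintiff will accept anything ≥ 0, so the defendant offers 0 and keeps 1000.
Round 3 (the plaintiff proposes): rejecting gives the defendant an expected 0.8 × 1000 = 800. The plaintiff offers 800 and keeps 1000 − 800 = 200.
Round 2 (the defendant proposes): rejecting gives the plaintiff an expected 0.8 × 200 = 160. The defendant offers 160 and keeps 1000 − 160 = 840.
Round 1 (the plaintiff proposes): rejecting gives the defendant an expected 0.8 × 840 = 672; the plaintiff offers that and keeps 328.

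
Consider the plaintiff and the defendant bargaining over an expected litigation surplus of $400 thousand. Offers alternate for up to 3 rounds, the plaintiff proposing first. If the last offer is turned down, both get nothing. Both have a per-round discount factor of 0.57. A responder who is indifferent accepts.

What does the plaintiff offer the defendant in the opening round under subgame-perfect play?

Round 3 (the plaintiff proposes): rejection yields 0 for the defendant; the plaintiff offers 0 and keeps 400.
Round 2 (the defendant proposes): the plaintiff can get 400 next round, worth 0.57 × 400 = 228 now; the defendant offers that and keeps 172.
Round 1 (the plaintiff proposes): the defendant can get 172 next round, worth 0.57 × 172 = 98.04 now, so the plaintiff offers 98.04, keeping 301.96.

98.04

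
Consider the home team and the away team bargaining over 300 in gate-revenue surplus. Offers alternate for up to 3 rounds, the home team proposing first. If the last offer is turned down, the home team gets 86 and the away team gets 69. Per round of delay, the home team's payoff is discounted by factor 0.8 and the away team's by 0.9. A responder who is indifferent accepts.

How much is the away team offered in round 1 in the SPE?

103.68

Round 3 (the home team proposes): the away team gets 69 if talks fail, so the home team offers 69 and keeps 231.
Round 2 (the away team proposes): the home team can get 231 next round, worth 0.8 × 231 = 184.8 now. The away team offers 184.8 and keeps 300 − 184.8 = 115.2.
Round 1 (the home team proposes): the away team can get 115.2 next round, worth 0.9 × 115.2 = 103.68 now. The home team offers 103.68 and keeps 300 − 103.68 = 196.32.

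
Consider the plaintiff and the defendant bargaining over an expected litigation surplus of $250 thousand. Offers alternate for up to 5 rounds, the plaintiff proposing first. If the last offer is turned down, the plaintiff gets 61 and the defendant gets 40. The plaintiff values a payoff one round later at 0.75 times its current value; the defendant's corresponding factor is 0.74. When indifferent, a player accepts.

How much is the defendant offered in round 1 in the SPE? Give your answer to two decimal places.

84.24

Round 5 (the plaintiff proposes): the defendant gets 40 if talks fail, so the plaintiff offers 40 and keeps 210.
Round 4 (the defendant proposes): the plaintiff can get 210 next round, worth 0.75 × 210 = 157.5 now; the defendant offers that and keeps 92.5.
Round 3 (the plaintiff proposes): the defendant can get 92.5 next round, worth 0.74 × 92.5 = 68.45 now; the plaintiff offers that and keeps 181.55.
Round 2 (the defendant proposes): the plaintiff can get 181.55 next round, worth 0.75 × 181.55 = 136.1625 now. The defendant offers 136.1625 and keeps 250 − 136.1625 = 113.8375.
Round 1 (the plaintiff proposes): the defendant can get 113.8375 next round, worth 0.74 × 113.8375 = 84.23975 now, so the plaintiff offers 84.23975, keeping 165.76025.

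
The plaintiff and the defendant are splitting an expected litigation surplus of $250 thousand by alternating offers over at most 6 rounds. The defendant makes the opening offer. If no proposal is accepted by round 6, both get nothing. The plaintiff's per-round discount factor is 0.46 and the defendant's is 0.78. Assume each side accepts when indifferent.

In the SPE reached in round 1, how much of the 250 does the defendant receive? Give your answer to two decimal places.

200.82

Round 6 (the plaintiff proposes): the defendant will accept anything ≥ 0, so the plaintiff offers 0 and keeps 250.
Round 5 (the defendant proposes): the plaintiff can get 250 next round, worth 0.46 × 250 = 115 now, so the defendant offers 115, keeping 135.
Round 4 (the plaintiff proposes): the defendant can get 135 next round, worth 0.78 × 135 = 105.3 now; the plaintiff offers that and keeps 144.7.
Round 3 (the defendant proposes): the plaintiff can get 144.7 next round, worth 0.46 × 144.7 = 66.562 now, so the defendant offers 66.562, keeping 183.438.
Round 2 (the plaintiff proposes): the defendant can get 183.438 next round, worth 0.78 × 183.438 = 143.08164 now, so the plaintiff offers 143.08164, keeping 106.91836.
Round 1 (the defendant proposes): the plaintiff can get 106.91836 next round, worth 0.46 × 106.91836 = 49.1824456 now. The defendant offers 49.1824456 and keeps 250 − 49.1824456 = 200.8175544.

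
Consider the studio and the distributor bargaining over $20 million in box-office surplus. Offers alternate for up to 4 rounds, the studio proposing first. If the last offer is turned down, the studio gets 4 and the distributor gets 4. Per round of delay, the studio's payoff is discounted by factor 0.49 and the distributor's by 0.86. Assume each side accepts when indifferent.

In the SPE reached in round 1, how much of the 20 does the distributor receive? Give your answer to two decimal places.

14.57

Round 4 (the distributor proposes): the studio gets 4 if talks fail, so the distributor offers 4 and keeps 16.
Round 3 (the studio proposes): the distributor can get 16 next round, worth 0.86 × 16 = 13.76 now; the studio offers that and keeps 6.24.
Round 2 (the distributor proposes): the studio can get 6.24 next round, worth 0.49 × 6.24 = 3.0576 now; the distributor offers that and keeps 16.9424.
Round 1 (the studio proposes): the distributor can get 16.9424 next round, worth 0.86 × 16.9424 = 14.570464 now. The studio offers 14.570464 and keeps 20 − 14.570464 = 5.429536.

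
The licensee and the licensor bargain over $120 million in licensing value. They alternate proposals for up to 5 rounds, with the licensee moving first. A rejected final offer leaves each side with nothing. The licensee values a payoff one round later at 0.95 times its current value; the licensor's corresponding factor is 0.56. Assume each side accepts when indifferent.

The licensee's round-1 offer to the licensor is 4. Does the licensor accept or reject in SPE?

Reject

Work out the licensor's continuation value if the offer is rejected.
Round 5 (the licensee proposes): rejection yields 0 for the licensor; the licensee offers 0 and keeps 120.
Round 4 (the licensor proposes): the licensee can get 120 next round, worth 0.95 × 120 = 114 now. The licensor offers 114 and keeps 120 − 114 = 6.
Round 3 (the licensee proposes): the licensor can get 6 next round, worth 0.56 × 6 = 3.36 now, so the licensee offers 3.36, keeping 116.64.
Round 2 (the licensor proposes): the licensee can get 116.64 next round, worth 0.95 × 116.64 = 110.808 now. The licensor offers 110.808 and keeps 120 − 110.808 = 9.192.
So by rejecting in round 1, the licensor gets 9.192 next round, worth 0.56 × 9.192 = 5.14752 now.
Offer 4 < 5.14752, so the licensor rejects.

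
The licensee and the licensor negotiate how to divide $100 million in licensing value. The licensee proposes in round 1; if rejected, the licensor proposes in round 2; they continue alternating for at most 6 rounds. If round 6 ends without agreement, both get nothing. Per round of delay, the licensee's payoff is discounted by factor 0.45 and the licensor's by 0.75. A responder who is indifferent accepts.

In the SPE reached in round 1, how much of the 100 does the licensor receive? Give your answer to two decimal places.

Round 6 (the licensor proposes): the licensee will accept anything ≥ 0, so the licensor offers 0 and keeps 100.
Round 5 (the licensee proposes): the licensor can get 100 next round, worth 0.75 × 100 = 75 now, so the licensee offers 75, keeping 25.
Round 4 (the licensor proposes): the licensee can get 25 next round, worth 0.45 × 25 = 11.25 now; the licensor offers that and keeps 88.75.
Round 3 (the licensee proposes): the licensor can get 88.75 next round, worth 0.75 × 88.75 = 66.5625 now; the licensee offers that and keeps 33.4375.
Round 2 (the licensor proposes): the licensee can get 33.4375 next round, worth 0.45 × 33.4375 = 15.046875 now, so the licensor offers 15.046875, keeping 84.953125.
Round 1 (the licensee proposes): the licensor can get 84.953125 next round, worth 0.75 × 84.953125 = 63.71484375 now. The licensee offers 63.71484375 and keeps 100 − 63.71484375 = 36.28515625.

63.71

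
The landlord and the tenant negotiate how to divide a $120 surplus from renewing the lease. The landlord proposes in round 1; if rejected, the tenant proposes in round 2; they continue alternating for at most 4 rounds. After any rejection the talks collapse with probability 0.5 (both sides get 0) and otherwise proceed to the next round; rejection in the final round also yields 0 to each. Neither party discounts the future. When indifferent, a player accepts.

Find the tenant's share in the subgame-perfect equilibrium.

Round 4 (the tenant proposes): rejection yields 0 for the landlord; the tenant offers 0 and keeps 120.
Round 3 (the landlord proposes): rejecting gives the tenant an expected 0.5 × 120 = 60; the landlord offers that and keeps 60.
Round 2 (the tenant proposes): rejecting gives the landlord an expected 0.5 × 60 = 30; the tenant offers that and keeps 90.
Round 1 (the landlord proposes): rejecting gives the tenant an expected 0.5 × 90 = 45; the landlord offers that and keeps 75.

45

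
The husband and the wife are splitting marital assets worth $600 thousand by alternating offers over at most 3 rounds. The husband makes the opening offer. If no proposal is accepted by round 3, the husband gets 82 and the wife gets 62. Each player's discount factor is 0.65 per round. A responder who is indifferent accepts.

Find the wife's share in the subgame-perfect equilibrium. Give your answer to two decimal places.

162.70

Round 3 (the husband proposes): the wife gets 62 if talks fail, so the husband offers 62 and keeps 538.
Round 2 (the wife proposes): the husband can get 538 next round, worth 0.65 × 538 = 349.7 now, so the wife offers 349.7, keeping 250.3.
Round 1 (the husband proposes): the wife can get 250.3 next round, worth 0.65 × 250.3 = 162.695 now, so the husband offers 162.695, keeping 437.305.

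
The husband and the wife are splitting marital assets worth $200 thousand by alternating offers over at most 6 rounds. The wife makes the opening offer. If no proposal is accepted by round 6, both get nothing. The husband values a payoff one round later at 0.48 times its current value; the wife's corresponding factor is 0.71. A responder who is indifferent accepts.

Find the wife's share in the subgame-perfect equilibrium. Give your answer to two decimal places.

Work backward from the last round.
Round 6 (the husband proposes): the wife will accept anything ≥ 0, so the husband offers 0 and keeps 200.
Round 5 (the wife proposes): the husband can get 200 next round, worth 0.48 × 200 = 96 now, so the wife offers 96, keeping 104.
Round 4 (the husband proposes): the wife can get 104 next round, worth 0.71 × 104 = 73.84 now. The husband offers 73.84 and keeps 200 − 73.84 = 126.16.
Round 3 (the wife proposes): the husband can get 126.16 next round, worth 0.48 × 126.16 = 60.5568 now. The wife offers 60.5568 and keeps 200 − 60.5568 = 139.4432.
Round 2 (the husband proposes): the wife can get 139.4432 next round, worth 0.71 × 139.4432 = 99.004672 now. The husband offers 99.004672 and keeps 200 − 99.004672 = 100.995328.
Round 1 (the wife proposes): the husband can get 100.995328 next round, worth 0.48 × 100.995328 = 48.47775744 now. The wife offers 48.47775744 and keeps 200 − 48.47775744 = 151.52224256.

151.52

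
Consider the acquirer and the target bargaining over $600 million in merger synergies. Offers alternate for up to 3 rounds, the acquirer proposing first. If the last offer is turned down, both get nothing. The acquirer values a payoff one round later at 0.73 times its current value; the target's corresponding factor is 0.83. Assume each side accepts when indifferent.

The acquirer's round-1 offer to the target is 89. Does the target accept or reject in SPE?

Reject

Round 3 (the acquirer proposes): the target will accept anything ≥ 0, so the acquirer offers 0 and keeps 600.
Round 2 (the target proposes): the acquirer can get 600 next round, worth 0.73 × 600 = 438 now. The target offers 438 and keeps 600 − 438 = 162.
So by rejecting in round 1, the target gets 162 next round, worth 0.83 × 162 = 134.46 now.
Offer 89 < 134.46, so the target rejects.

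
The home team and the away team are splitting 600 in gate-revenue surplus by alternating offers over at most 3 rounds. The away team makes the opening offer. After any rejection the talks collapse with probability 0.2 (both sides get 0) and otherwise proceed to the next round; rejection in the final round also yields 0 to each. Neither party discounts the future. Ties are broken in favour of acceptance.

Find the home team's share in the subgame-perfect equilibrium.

96

Round 3 (the away team proposes): rejection yields 0 for the home team; the away team offers 0 and keeps 600.
Round 2 (the home team proposes): rejecting gives the away team an expected 0.8 × 600 = 480, so the home team offers 480, keeping 120.
Round 1 (the away team proposes): rejecting gives the home team an expected 0.8 × 120 = 96. The away team offers 96 and keeps 600 − 96 = 504.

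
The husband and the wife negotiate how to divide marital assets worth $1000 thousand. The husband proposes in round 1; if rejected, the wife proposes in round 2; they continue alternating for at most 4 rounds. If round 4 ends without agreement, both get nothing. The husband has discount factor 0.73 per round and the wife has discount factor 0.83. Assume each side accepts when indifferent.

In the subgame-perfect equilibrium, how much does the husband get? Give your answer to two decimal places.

Round 4 (the wife proposes): rejection yields 0 for the husband; the wife offers 0 and keeps 1000.
Round 3 (the husband proposes): the wife can get 1000 next round, worth 0.83 × 1000 = 830 now; the husband offers that and keeps 170.
Round 2 (the wife proposes): the husband can get 170 next round, worth 0.73 × 170 = 124.1 now, so the wife offers 124.1, keeping 875.9.
Round 1 (the husband proposes): the wife can get 875.9 next round, worth 0.83 × 875.9 = 726.997 now, so the husband offers 726.997, keeping 273.003.

273.00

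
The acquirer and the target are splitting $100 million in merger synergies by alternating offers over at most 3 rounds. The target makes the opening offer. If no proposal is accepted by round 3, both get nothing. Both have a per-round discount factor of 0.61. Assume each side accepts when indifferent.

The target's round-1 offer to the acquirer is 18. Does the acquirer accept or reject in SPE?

Reject

Round 3 (the target proposes): the acquirer will accept anything ≥ 0, so the target offers 0 and keeps 100.
Round 2 (the acquirer proposes): the target can get 100 next round, worth 0.61 × 100 = 61 now. The acquirer offers 61 and keeps 100 − 61 = 39.
So by rejecting in round 1, the acquirer gets 39 next round, worth 0.61 × 39 = 23.79 now.
Offer 18 < 23.79, so the acquirer rejects.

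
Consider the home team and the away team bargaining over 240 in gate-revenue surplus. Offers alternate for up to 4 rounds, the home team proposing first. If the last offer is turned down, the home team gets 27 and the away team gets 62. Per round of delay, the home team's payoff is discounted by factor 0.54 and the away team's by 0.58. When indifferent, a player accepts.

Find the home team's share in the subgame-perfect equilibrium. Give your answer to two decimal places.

By backward induction:
Round 4 (the away team proposes): the home team gets 27 if talks fail, so the away team offers 27 and keeps 213.
Round 3 (the home team proposes): the away team can get 213 next round, worth 0.58 × 213 = 123.54 now, so the home team offers 123.54, keeping 116.46.
Round 2 (the away team proposes): the home team can get 116.46 next round, worth 0.54 × 116.46 = 62.8884 now, so the away team offers 62.8884, keeping 177.1116.
Round 1 (the home team proposes): the away team can get 177.1116 next round, worth 0.58 × 177.1116 = 102.724728 now, so the home team offers 102.724728, keeping 137.275272.

137.28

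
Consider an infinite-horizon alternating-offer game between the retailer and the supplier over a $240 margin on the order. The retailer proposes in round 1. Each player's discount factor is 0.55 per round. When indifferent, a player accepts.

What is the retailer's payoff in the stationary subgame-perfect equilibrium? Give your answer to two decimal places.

154.84

In a stationary SPE each proposer offers the other exactly their discounted continuation value.
If the retailer keeps x when proposing and the supplier keeps y when proposing, then x = 240 − 0.55y and y = 240 − 0.55x.
Solving: x = 240(1 − 0.55) / (1 − 0.55·0.55) = 108 / 0.6975 ≈ 154.8387.
The supplier gets 240 − 154.8387 ≈ 85.1613.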